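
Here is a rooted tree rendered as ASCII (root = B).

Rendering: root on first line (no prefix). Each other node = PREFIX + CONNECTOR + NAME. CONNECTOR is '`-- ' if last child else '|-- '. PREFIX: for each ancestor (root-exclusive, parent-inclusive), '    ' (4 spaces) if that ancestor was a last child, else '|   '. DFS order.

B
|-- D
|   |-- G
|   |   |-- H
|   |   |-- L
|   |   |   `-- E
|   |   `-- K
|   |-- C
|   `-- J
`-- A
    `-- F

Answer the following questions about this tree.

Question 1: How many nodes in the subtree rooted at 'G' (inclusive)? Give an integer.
Answer: 5

Derivation:
Subtree rooted at G contains: E, G, H, K, L
Count = 5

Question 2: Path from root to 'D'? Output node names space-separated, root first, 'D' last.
Walk down from root: B -> D

Answer: B D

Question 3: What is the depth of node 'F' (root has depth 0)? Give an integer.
Path from root to F: B -> A -> F
Depth = number of edges = 2

Answer: 2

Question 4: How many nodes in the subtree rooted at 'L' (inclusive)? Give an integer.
Subtree rooted at L contains: E, L
Count = 2

Answer: 2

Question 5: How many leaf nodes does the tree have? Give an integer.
Answer: 6

Derivation:
Leaves (nodes with no children): C, E, F, H, J, K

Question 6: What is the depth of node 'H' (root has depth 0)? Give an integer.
Path from root to H: B -> D -> G -> H
Depth = number of edges = 3

Answer: 3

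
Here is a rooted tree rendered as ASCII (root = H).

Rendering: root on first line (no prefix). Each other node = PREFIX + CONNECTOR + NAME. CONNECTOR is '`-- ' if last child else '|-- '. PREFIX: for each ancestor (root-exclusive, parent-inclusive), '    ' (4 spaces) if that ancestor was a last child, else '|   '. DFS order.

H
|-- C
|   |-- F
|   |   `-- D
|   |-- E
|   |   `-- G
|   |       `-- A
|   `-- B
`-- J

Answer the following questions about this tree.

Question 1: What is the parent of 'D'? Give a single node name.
Answer: F

Derivation:
Scan adjacency: D appears as child of F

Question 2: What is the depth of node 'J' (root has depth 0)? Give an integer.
Answer: 1

Derivation:
Path from root to J: H -> J
Depth = number of edges = 1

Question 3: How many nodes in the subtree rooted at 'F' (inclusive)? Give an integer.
Answer: 2

Derivation:
Subtree rooted at F contains: D, F
Count = 2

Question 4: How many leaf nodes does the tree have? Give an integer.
Answer: 4

Derivation:
Leaves (nodes with no children): A, B, D, J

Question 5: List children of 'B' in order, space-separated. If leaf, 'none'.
Answer: none

Derivation:
Node B's children (from adjacency): (leaf)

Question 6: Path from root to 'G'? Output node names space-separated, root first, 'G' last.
Answer: H C E G

Derivation:
Walk down from root: H -> C -> E -> G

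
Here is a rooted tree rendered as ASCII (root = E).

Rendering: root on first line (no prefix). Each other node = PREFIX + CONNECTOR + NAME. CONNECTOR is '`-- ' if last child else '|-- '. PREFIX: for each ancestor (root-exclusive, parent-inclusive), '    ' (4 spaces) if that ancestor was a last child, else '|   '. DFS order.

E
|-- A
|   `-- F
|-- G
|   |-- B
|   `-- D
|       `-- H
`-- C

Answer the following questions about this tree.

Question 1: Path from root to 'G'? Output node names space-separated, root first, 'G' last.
Answer: E G

Derivation:
Walk down from root: E -> G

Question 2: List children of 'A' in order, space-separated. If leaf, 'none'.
Answer: F

Derivation:
Node A's children (from adjacency): F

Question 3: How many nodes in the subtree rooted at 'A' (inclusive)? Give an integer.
Subtree rooted at A contains: A, F
Count = 2

Answer: 2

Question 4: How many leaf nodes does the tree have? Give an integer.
Leaves (nodes with no children): B, C, F, H

Answer: 4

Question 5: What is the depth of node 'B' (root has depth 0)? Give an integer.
Answer: 2

Derivation:
Path from root to B: E -> G -> B
Depth = number of edges = 2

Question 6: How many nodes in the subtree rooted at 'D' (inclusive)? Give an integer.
Answer: 2

Derivation:
Subtree rooted at D contains: D, H
Count = 2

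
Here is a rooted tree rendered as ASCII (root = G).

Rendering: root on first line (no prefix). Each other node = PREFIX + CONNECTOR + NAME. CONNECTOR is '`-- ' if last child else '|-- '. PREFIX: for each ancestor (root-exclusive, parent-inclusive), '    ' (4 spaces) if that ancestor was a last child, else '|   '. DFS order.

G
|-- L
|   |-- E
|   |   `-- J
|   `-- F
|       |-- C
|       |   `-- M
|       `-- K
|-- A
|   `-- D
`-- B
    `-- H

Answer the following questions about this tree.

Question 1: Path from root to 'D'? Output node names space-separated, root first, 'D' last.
Answer: G A D

Derivation:
Walk down from root: G -> A -> D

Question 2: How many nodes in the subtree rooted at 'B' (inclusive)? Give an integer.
Answer: 2

Derivation:
Subtree rooted at B contains: B, H
Count = 2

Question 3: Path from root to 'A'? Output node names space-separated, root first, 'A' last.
Walk down from root: G -> A

Answer: G A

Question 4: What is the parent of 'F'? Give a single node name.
Scan adjacency: F appears as child of L

Answer: L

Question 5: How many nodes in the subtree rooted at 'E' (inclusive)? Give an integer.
Answer: 2

Derivation:
Subtree rooted at E contains: E, J
Count = 2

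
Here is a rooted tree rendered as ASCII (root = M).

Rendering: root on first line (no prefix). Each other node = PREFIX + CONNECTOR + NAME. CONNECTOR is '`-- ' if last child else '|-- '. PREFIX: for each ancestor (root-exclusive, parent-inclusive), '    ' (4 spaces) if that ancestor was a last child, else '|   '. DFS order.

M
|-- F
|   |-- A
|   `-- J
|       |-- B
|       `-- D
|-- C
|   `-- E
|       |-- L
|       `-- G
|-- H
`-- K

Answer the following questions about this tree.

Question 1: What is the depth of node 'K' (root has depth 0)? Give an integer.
Answer: 1

Derivation:
Path from root to K: M -> K
Depth = number of edges = 1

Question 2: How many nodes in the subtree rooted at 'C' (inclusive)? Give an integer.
Subtree rooted at C contains: C, E, G, L
Count = 4

Answer: 4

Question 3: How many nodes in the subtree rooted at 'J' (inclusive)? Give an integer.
Subtree rooted at J contains: B, D, J
Count = 3

Answer: 3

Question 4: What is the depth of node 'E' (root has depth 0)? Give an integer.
Answer: 2

Derivation:
Path from root to E: M -> C -> E
Depth = number of edges = 2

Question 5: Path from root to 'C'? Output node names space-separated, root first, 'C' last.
Walk down from root: M -> C

Answer: M C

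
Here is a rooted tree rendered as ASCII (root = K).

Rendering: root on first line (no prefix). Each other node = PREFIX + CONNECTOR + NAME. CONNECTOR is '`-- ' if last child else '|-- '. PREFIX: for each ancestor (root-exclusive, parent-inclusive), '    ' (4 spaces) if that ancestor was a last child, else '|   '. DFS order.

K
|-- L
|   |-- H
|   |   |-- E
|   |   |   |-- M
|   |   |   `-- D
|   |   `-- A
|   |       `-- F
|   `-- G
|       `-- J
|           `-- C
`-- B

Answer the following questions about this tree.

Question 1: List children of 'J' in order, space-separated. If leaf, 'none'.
Node J's children (from adjacency): C

Answer: C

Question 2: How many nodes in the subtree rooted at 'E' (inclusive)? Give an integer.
Subtree rooted at E contains: D, E, M
Count = 3

Answer: 3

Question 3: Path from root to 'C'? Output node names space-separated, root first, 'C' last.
Answer: K L G J C

Derivation:
Walk down from root: K -> L -> G -> J -> C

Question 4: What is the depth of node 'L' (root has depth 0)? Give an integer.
Answer: 1

Derivation:
Path from root to L: K -> L
Depth = number of edges = 1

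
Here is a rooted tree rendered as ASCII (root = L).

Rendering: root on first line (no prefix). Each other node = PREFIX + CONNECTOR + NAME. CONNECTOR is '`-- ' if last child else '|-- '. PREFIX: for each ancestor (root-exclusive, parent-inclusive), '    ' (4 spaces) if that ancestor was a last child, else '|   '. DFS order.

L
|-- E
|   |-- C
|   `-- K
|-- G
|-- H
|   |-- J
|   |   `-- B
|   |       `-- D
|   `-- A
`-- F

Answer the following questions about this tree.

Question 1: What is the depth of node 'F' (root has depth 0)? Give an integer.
Answer: 1

Derivation:
Path from root to F: L -> F
Depth = number of edges = 1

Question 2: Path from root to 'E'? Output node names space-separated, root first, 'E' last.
Answer: L E

Derivation:
Walk down from root: L -> E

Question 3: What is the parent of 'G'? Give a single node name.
Answer: L

Derivation:
Scan adjacency: G appears as child of L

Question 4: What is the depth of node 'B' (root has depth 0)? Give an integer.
Path from root to B: L -> H -> J -> B
Depth = number of edges = 3

Answer: 3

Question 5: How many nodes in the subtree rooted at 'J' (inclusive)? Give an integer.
Subtree rooted at J contains: B, D, J
Count = 3

Answer: 3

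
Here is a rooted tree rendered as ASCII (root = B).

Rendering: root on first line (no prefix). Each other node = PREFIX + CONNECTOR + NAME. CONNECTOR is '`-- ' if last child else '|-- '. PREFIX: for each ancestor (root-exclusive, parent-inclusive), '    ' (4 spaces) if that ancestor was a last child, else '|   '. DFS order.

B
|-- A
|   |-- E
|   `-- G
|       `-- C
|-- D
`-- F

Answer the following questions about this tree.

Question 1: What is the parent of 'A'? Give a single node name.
Scan adjacency: A appears as child of B

Answer: B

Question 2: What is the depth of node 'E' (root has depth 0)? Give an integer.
Answer: 2

Derivation:
Path from root to E: B -> A -> E
Depth = number of edges = 2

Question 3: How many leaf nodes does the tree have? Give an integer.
Answer: 4

Derivation:
Leaves (nodes with no children): C, D, E, F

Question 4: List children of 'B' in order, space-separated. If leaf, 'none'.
Node B's children (from adjacency): A, D, F

Answer: A D F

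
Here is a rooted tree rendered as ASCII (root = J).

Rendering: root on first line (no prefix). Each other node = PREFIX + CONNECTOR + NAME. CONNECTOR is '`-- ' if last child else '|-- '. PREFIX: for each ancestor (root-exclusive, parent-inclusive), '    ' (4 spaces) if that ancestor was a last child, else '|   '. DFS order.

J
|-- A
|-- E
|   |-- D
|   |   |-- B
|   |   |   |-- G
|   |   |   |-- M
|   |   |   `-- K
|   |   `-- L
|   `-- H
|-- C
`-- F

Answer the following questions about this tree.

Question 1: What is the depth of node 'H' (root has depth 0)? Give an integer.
Answer: 2

Derivation:
Path from root to H: J -> E -> H
Depth = number of edges = 2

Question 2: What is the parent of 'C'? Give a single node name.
Scan adjacency: C appears as child of J

Answer: J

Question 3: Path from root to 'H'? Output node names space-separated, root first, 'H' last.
Answer: J E H

Derivation:
Walk down from root: J -> E -> H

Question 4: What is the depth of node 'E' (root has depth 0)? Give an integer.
Path from root to E: J -> E
Depth = number of edges = 1

Answer: 1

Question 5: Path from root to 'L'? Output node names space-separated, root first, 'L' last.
Walk down from root: J -> E -> D -> L

Answer: J E D L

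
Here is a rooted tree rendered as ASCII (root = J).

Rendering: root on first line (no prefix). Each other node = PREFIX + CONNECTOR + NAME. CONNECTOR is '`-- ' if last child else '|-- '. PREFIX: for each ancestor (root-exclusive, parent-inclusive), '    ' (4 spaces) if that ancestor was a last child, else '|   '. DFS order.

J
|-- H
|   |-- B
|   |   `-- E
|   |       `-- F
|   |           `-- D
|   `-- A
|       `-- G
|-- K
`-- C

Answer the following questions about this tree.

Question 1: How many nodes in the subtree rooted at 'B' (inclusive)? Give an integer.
Answer: 4

Derivation:
Subtree rooted at B contains: B, D, E, F
Count = 4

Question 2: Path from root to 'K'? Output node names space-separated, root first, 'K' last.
Walk down from root: J -> K

Answer: J K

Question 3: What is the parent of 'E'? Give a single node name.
Answer: B

Derivation:
Scan adjacency: E appears as child of B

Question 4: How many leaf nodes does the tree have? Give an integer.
Leaves (nodes with no children): C, D, G, K

Answer: 4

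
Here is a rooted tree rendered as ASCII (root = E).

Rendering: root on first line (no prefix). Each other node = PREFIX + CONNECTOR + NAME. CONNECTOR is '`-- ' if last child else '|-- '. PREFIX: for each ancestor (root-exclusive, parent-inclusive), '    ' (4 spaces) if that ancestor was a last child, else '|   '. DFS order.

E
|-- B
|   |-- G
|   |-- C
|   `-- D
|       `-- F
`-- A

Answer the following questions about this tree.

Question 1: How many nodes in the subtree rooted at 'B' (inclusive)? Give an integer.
Answer: 5

Derivation:
Subtree rooted at B contains: B, C, D, F, G
Count = 5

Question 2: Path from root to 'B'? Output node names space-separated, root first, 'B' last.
Answer: E B

Derivation:
Walk down from root: E -> B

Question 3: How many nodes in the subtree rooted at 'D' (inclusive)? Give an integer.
Answer: 2

Derivation:
Subtree rooted at D contains: D, F
Count = 2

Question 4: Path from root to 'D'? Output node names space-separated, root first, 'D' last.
Answer: E B D

Derivation:
Walk down from root: E -> B -> D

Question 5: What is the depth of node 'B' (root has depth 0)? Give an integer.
Path from root to B: E -> B
Depth = number of edges = 1

Answer: 1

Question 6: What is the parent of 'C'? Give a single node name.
Scan adjacency: C appears as child of B

Answer: B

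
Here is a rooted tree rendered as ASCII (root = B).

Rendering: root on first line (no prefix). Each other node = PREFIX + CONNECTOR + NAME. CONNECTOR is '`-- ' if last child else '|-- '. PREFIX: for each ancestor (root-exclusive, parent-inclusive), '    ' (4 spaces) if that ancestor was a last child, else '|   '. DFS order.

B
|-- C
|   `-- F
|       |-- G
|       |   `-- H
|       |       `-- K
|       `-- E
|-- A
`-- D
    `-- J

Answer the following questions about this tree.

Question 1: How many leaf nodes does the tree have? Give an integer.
Answer: 4

Derivation:
Leaves (nodes with no children): A, E, J, K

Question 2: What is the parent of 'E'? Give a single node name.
Scan adjacency: E appears as child of F

Answer: F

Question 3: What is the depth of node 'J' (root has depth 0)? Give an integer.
Answer: 2

Derivation:
Path from root to J: B -> D -> J
Depth = number of edges = 2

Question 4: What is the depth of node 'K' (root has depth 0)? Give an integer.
Path from root to K: B -> C -> F -> G -> H -> K
Depth = number of edges = 5

Answer: 5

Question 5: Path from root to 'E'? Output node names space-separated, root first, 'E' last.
Walk down from root: B -> C -> F -> E

Answer: B C F E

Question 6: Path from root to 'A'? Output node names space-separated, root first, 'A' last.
Answer: B A

Derivation:
Walk down from root: B -> A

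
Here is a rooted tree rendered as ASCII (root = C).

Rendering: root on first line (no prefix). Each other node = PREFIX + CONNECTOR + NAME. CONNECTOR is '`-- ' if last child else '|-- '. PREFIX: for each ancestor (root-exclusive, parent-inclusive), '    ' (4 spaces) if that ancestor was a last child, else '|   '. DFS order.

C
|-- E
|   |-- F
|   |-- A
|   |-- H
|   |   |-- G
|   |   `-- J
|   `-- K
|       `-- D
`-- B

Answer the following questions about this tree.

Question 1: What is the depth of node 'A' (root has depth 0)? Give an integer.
Path from root to A: C -> E -> A
Depth = number of edges = 2

Answer: 2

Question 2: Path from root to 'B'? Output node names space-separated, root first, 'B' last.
Answer: C B

Derivation:
Walk down from root: C -> B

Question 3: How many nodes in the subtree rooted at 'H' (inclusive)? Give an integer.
Answer: 3

Derivation:
Subtree rooted at H contains: G, H, J
Count = 3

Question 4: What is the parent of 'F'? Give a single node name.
Scan adjacency: F appears as child of E

Answer: E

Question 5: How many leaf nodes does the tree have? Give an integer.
Answer: 6

Derivation:
Leaves (nodes with no children): A, B, D, F, G, J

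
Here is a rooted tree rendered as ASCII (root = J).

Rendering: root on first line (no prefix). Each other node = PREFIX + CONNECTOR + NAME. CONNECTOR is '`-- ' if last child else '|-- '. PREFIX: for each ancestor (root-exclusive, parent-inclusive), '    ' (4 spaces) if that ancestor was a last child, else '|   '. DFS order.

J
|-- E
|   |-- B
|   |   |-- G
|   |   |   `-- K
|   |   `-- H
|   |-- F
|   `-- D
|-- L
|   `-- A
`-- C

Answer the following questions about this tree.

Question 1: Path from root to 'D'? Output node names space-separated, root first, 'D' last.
Walk down from root: J -> E -> D

Answer: J E D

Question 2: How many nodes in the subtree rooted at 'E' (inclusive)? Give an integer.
Subtree rooted at E contains: B, D, E, F, G, H, K
Count = 7

Answer: 7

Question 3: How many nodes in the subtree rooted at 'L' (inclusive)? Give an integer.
Subtree rooted at L contains: A, L
Count = 2

Answer: 2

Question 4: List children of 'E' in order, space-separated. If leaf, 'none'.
Node E's children (from adjacency): B, F, D

Answer: B F D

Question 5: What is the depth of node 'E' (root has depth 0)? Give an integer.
Answer: 1

Derivation:
Path from root to E: J -> E
Depth = number of edges = 1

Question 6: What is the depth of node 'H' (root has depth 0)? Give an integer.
Answer: 3

Derivation:
Path from root to H: J -> E -> B -> H
Depth = number of edges = 3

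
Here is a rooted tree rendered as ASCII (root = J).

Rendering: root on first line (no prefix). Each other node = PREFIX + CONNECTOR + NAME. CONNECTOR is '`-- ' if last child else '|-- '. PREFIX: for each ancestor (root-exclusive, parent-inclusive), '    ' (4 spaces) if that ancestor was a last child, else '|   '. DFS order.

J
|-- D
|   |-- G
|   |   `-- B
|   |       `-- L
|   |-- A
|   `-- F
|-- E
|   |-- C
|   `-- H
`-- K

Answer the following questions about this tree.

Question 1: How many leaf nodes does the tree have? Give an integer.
Leaves (nodes with no children): A, C, F, H, K, L

Answer: 6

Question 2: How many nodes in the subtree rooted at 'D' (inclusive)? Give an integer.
Subtree rooted at D contains: A, B, D, F, G, L
Count = 6

Answer: 6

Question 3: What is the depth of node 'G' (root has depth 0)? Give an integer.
Answer: 2

Derivation:
Path from root to G: J -> D -> G
Depth = number of edges = 2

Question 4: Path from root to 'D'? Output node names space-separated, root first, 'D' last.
Answer: J D

Derivation:
Walk down from root: J -> D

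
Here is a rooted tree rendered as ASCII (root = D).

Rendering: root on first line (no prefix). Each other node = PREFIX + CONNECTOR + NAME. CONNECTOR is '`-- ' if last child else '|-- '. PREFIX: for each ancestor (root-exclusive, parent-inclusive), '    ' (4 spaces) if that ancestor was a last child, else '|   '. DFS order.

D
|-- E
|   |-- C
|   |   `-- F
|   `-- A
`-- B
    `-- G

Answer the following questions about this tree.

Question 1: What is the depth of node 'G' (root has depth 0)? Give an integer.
Answer: 2

Derivation:
Path from root to G: D -> B -> G
Depth = number of edges = 2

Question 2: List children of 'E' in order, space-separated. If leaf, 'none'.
Answer: C A

Derivation:
Node E's children (from adjacency): C, A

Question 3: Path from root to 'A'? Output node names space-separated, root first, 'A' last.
Answer: D E A

Derivation:
Walk down from root: D -> E -> A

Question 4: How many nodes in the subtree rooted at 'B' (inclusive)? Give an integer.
Answer: 2

Derivation:
Subtree rooted at B contains: B, G
Count = 2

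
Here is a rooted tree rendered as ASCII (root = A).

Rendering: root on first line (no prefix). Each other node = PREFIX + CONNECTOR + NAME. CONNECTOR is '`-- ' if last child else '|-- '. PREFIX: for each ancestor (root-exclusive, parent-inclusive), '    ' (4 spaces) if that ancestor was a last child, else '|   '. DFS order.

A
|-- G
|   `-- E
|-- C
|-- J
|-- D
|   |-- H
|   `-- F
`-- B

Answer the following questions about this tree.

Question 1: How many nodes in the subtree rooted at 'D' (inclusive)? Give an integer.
Answer: 3

Derivation:
Subtree rooted at D contains: D, F, H
Count = 3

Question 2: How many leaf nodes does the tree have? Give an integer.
Answer: 6

Derivation:
Leaves (nodes with no children): B, C, E, F, H, J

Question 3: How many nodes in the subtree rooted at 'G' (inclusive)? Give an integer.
Subtree rooted at G contains: E, G
Count = 2

Answer: 2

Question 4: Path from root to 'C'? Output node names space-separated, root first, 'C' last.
Walk down from root: A -> C

Answer: A C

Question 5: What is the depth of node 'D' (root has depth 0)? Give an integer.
Answer: 1

Derivation:
Path from root to D: A -> D
Depth = number of edges = 1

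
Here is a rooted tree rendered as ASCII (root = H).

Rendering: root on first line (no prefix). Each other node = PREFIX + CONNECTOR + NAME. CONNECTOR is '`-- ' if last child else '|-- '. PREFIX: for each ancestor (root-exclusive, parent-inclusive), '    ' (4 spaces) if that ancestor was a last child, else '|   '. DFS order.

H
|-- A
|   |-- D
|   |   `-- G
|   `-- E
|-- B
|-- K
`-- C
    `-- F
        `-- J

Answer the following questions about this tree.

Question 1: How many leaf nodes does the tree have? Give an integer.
Answer: 5

Derivation:
Leaves (nodes with no children): B, E, G, J, K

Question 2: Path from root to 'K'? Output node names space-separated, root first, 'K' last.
Walk down from root: H -> K

Answer: H K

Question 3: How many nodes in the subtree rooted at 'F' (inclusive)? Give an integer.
Subtree rooted at F contains: F, J
Count = 2

Answer: 2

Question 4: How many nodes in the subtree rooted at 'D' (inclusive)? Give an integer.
Answer: 2

Derivation:
Subtree rooted at D contains: D, G
Count = 2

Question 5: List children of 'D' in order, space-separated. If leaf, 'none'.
Node D's children (from adjacency): G

Answer: G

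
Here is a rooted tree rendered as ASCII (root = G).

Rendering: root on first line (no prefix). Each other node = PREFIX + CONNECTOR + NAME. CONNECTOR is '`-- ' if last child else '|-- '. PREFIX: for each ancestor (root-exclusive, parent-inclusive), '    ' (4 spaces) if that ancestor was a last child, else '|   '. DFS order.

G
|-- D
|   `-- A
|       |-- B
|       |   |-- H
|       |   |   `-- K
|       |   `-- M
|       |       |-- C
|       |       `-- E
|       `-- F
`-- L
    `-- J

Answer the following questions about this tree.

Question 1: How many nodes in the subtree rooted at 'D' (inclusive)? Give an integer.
Answer: 9

Derivation:
Subtree rooted at D contains: A, B, C, D, E, F, H, K, M
Count = 9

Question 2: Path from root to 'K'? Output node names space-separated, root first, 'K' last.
Answer: G D A B H K

Derivation:
Walk down from root: G -> D -> A -> B -> H -> K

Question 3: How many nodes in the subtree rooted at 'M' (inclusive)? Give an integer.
Answer: 3

Derivation:
Subtree rooted at M contains: C, E, M
Count = 3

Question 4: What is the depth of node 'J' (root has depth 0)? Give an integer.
Answer: 2

Derivation:
Path from root to J: G -> L -> J
Depth = number of edges = 2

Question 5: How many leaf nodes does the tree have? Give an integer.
Answer: 5

Derivation:
Leaves (nodes with no children): C, E, F, J, K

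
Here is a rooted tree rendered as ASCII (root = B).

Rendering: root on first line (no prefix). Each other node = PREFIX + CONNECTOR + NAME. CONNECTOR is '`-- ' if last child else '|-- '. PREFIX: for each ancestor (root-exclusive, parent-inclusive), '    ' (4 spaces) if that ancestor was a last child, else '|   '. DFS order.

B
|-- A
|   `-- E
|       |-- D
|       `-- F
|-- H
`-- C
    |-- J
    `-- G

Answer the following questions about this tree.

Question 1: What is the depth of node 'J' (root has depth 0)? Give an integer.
Answer: 2

Derivation:
Path from root to J: B -> C -> J
Depth = number of edges = 2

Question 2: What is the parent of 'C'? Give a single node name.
Scan adjacency: C appears as child of B

Answer: B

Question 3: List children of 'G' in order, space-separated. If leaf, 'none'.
Node G's children (from adjacency): (leaf)

Answer: none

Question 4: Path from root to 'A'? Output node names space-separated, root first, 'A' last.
Answer: B A

Derivation:
Walk down from root: B -> A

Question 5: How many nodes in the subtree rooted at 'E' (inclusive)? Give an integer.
Answer: 3

Derivation:
Subtree rooted at E contains: D, E, F
Count = 3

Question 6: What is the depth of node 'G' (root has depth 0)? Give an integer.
Answer: 2

Derivation:
Path from root to G: B -> C -> G
Depth = number of edges = 2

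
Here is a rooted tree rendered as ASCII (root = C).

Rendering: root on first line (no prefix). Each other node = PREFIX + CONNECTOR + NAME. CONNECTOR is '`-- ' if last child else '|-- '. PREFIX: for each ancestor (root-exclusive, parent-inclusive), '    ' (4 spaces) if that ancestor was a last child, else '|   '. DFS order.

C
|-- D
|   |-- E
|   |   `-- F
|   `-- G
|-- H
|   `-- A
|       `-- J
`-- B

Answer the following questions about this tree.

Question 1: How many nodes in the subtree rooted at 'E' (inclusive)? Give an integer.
Subtree rooted at E contains: E, F
Count = 2

Answer: 2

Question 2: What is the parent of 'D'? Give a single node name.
Scan adjacency: D appears as child of C

Answer: C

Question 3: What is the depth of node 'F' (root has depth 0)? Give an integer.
Answer: 3

Derivation:
Path from root to F: C -> D -> E -> F
Depth = number of edges = 3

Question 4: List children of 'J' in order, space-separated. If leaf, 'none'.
Answer: none

Derivation:
Node J's children (from adjacency): (leaf)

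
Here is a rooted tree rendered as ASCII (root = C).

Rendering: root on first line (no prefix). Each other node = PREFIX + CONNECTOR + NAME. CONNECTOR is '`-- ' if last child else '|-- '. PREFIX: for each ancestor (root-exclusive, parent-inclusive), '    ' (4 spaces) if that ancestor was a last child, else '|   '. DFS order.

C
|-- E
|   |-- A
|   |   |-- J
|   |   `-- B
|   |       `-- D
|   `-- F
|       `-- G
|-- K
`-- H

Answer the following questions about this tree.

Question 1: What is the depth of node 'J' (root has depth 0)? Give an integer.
Path from root to J: C -> E -> A -> J
Depth = number of edges = 3

Answer: 3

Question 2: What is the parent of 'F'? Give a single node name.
Scan adjacency: F appears as child of E

Answer: E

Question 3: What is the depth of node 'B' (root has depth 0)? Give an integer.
Path from root to B: C -> E -> A -> B
Depth = number of edges = 3

Answer: 3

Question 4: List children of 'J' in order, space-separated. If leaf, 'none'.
Node J's children (from adjacency): (leaf)

Answer: none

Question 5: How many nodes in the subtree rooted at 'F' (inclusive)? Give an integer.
Answer: 2

Derivation:
Subtree rooted at F contains: F, G
Count = 2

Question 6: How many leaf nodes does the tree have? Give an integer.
Answer: 5

Derivation:
Leaves (nodes with no children): D, G, H, J, K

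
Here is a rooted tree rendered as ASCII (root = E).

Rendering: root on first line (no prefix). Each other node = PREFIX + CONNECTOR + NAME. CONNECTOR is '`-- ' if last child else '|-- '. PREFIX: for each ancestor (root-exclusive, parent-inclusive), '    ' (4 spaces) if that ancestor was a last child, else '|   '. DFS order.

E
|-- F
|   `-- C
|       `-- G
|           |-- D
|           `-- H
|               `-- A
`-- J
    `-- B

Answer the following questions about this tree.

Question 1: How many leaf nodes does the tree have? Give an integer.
Leaves (nodes with no children): A, B, D

Answer: 3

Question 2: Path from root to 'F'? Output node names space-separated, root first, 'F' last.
Walk down from root: E -> F

Answer: E F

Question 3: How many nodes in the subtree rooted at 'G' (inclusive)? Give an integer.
Subtree rooted at G contains: A, D, G, H
Count = 4

Answer: 4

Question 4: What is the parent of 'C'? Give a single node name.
Answer: F

Derivation:
Scan adjacency: C appears as child of F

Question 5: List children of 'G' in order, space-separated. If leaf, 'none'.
Node G's children (from adjacency): D, H

Answer: D H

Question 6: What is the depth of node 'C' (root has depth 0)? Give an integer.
Answer: 2

Derivation:
Path from root to C: E -> F -> C
Depth = number of edges = 2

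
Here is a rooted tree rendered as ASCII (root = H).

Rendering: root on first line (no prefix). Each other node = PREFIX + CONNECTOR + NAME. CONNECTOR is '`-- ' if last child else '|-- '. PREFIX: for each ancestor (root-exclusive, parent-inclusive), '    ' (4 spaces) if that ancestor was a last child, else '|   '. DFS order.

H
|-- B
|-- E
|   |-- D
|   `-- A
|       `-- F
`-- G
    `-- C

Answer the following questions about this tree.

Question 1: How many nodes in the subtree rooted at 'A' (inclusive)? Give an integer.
Subtree rooted at A contains: A, F
Count = 2

Answer: 2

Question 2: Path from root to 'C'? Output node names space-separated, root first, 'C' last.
Walk down from root: H -> G -> C

Answer: H G C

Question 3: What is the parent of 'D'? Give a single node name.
Answer: E

Derivation:
Scan adjacency: D appears as child of E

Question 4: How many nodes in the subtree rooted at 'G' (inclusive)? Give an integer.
Answer: 2

Derivation:
Subtree rooted at G contains: C, G
Count = 2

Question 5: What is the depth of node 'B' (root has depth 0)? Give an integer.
Answer: 1

Derivation:
Path from root to B: H -> B
Depth = number of edges = 1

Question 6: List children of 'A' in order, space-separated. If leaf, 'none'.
Node A's children (from adjacency): F

Answer: F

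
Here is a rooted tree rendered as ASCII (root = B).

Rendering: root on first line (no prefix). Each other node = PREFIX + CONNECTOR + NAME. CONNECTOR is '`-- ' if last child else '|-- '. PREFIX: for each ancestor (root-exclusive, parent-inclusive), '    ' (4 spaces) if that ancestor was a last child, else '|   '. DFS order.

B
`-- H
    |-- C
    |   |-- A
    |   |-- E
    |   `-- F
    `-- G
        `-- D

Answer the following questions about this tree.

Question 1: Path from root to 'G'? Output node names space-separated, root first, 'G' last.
Answer: B H G

Derivation:
Walk down from root: B -> H -> G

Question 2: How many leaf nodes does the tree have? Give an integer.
Leaves (nodes with no children): A, D, E, F

Answer: 4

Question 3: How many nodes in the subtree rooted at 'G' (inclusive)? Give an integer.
Subtree rooted at G contains: D, G
Count = 2

Answer: 2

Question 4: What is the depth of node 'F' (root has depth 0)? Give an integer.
Answer: 3

Derivation:
Path from root to F: B -> H -> C -> F
Depth = number of edges = 3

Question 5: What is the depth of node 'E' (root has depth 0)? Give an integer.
Answer: 3

Derivation:
Path from root to E: B -> H -> C -> E
Depth = number of edges = 3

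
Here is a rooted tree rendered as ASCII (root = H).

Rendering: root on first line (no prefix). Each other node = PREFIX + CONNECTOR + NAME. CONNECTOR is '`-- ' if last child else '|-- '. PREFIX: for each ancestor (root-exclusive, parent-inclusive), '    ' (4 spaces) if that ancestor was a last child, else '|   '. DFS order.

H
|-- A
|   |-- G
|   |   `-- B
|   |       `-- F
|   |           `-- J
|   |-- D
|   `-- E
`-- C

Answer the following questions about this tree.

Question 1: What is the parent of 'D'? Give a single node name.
Scan adjacency: D appears as child of A

Answer: A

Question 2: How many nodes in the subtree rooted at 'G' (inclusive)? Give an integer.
Answer: 4

Derivation:
Subtree rooted at G contains: B, F, G, J
Count = 4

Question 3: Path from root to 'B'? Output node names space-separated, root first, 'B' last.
Walk down from root: H -> A -> G -> B

Answer: H A G B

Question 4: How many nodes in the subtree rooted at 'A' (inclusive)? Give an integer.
Answer: 7

Derivation:
Subtree rooted at A contains: A, B, D, E, F, G, J
Count = 7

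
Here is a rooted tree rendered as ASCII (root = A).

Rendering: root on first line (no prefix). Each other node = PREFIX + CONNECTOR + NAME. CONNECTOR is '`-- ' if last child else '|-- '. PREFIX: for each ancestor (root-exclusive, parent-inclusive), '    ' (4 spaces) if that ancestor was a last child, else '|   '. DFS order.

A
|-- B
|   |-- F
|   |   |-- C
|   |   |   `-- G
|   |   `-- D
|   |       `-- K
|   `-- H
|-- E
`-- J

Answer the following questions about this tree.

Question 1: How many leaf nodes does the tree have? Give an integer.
Answer: 5

Derivation:
Leaves (nodes with no children): E, G, H, J, K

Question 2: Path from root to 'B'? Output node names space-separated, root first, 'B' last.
Walk down from root: A -> B

Answer: A B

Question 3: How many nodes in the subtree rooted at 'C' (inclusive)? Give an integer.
Answer: 2

Derivation:
Subtree rooted at C contains: C, G
Count = 2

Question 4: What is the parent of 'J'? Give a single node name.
Answer: A

Derivation:
Scan adjacency: J appears as child of A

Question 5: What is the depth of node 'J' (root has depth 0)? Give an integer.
Answer: 1

Derivation:
Path from root to J: A -> J
Depth = number of edges = 1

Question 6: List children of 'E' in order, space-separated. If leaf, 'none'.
Node E's children (from adjacency): (leaf)

Answer: none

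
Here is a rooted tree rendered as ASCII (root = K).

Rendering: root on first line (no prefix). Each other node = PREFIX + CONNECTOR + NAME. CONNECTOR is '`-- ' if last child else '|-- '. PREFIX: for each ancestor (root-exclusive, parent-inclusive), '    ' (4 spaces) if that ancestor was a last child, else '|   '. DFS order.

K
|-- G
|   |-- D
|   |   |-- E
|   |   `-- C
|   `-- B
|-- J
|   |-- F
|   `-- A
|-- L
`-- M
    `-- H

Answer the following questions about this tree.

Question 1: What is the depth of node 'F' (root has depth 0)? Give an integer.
Path from root to F: K -> J -> F
Depth = number of edges = 2

Answer: 2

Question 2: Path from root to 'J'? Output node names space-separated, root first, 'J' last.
Walk down from root: K -> J

Answer: K J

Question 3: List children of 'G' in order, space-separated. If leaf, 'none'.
Node G's children (from adjacency): D, B

Answer: D B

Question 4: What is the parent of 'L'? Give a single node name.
Scan adjacency: L appears as child of K

Answer: K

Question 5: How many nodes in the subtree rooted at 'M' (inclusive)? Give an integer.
Answer: 2

Derivation:
Subtree rooted at M contains: H, M
Count = 2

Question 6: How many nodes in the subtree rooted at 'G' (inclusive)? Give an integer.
Subtree rooted at G contains: B, C, D, E, G
Count = 5

Answer: 5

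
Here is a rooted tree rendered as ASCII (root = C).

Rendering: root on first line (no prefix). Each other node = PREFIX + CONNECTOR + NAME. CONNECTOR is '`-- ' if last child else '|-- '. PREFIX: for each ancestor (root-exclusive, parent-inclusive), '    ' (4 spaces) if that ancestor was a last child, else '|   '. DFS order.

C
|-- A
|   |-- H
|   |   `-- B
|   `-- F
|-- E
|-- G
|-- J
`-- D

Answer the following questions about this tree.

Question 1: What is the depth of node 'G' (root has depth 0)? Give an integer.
Answer: 1

Derivation:
Path from root to G: C -> G
Depth = number of edges = 1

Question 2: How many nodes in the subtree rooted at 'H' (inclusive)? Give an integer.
Subtree rooted at H contains: B, H
Count = 2

Answer: 2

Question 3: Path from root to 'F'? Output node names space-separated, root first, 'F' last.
Answer: C A F

Derivation:
Walk down from root: C -> A -> F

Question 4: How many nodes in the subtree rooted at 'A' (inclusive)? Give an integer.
Subtree rooted at A contains: A, B, F, H
Count = 4

Answer: 4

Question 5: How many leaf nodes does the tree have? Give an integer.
Leaves (nodes with no children): B, D, E, F, G, J

Answer: 6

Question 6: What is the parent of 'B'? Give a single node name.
Scan adjacency: B appears as child of H

Answer: H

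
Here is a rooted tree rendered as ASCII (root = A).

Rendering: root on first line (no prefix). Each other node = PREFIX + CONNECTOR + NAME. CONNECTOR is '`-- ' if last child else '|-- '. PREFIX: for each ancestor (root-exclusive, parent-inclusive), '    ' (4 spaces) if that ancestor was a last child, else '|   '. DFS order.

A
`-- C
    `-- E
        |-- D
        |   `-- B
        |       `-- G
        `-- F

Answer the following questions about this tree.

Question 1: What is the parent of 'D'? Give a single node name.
Answer: E

Derivation:
Scan adjacency: D appears as child of E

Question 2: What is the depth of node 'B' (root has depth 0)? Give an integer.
Path from root to B: A -> C -> E -> D -> B
Depth = number of edges = 4

Answer: 4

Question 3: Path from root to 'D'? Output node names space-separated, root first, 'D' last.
Walk down from root: A -> C -> E -> D

Answer: A C E D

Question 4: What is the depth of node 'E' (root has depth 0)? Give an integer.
Path from root to E: A -> C -> E
Depth = number of edges = 2

Answer: 2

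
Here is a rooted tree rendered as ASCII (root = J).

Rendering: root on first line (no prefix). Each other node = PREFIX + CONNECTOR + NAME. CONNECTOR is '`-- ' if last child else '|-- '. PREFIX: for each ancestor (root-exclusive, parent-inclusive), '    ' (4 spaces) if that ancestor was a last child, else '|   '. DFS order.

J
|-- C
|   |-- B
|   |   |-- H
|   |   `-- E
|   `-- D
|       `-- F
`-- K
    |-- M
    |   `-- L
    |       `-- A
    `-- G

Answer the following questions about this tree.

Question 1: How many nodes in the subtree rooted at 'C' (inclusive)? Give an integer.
Subtree rooted at C contains: B, C, D, E, F, H
Count = 6

Answer: 6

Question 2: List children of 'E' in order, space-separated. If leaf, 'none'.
Node E's children (from adjacency): (leaf)

Answer: none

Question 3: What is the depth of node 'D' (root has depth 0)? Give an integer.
Answer: 2

Derivation:
Path from root to D: J -> C -> D
Depth = number of edges = 2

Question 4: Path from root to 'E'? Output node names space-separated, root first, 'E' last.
Walk down from root: J -> C -> B -> E

Answer: J C B E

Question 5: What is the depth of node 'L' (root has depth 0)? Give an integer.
Answer: 3

Derivation:
Path from root to L: J -> K -> M -> L
Depth = number of edges = 3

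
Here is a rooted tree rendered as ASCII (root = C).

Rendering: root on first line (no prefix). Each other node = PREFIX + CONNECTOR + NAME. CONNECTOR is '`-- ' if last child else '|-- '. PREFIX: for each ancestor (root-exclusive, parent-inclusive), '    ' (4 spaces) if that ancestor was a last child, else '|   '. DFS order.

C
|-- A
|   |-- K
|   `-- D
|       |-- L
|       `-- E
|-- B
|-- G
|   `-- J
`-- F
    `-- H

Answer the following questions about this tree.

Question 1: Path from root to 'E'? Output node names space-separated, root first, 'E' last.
Walk down from root: C -> A -> D -> E

Answer: C A D E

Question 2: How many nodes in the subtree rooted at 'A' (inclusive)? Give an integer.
Answer: 5

Derivation:
Subtree rooted at A contains: A, D, E, K, L
Count = 5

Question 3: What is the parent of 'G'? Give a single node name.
Answer: C

Derivation:
Scan adjacency: G appears as child of C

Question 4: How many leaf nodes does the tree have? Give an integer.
Leaves (nodes with no children): B, E, H, J, K, L

Answer: 6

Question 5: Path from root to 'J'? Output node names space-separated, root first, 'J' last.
Answer: C G J

Derivation:
Walk down from root: C -> G -> J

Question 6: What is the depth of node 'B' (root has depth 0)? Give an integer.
Answer: 1

Derivation:
Path from root to B: C -> B
Depth = number of edges = 1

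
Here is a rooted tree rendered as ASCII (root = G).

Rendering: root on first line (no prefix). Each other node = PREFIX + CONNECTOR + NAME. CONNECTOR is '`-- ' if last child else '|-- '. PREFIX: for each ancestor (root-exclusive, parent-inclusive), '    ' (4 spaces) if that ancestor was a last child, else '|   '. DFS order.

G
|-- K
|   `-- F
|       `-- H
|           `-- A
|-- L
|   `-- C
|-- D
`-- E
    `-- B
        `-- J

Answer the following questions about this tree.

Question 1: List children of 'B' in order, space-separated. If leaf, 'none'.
Answer: J

Derivation:
Node B's children (from adjacency): J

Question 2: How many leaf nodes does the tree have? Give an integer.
Leaves (nodes with no children): A, C, D, J

Answer: 4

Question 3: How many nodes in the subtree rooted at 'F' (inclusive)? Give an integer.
Subtree rooted at F contains: A, F, H
Count = 3

Answer: 3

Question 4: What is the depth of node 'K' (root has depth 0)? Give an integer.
Answer: 1

Derivation:
Path from root to K: G -> K
Depth = number of edges = 1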